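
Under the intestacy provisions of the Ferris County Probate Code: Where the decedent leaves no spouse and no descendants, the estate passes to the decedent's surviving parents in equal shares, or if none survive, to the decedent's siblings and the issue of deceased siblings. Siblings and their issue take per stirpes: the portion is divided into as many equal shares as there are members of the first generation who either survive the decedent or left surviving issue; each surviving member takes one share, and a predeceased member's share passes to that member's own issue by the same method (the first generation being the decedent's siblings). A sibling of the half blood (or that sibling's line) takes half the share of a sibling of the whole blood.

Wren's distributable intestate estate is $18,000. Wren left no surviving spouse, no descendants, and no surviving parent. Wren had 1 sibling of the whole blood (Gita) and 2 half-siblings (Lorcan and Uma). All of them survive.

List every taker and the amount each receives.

Lorcan: $4,500; Uma: $4,500; Gita: $9,000

The entire $18,000 passes to the siblings and their issue.
Counting each half-blood sibling's line as half a unit, there are 2 units in $18,000, so one unit is $9,000. Whole-blood lines (Gita) take $9,000 each; half-blood lines (Lorcan and Uma) take $4,500 each.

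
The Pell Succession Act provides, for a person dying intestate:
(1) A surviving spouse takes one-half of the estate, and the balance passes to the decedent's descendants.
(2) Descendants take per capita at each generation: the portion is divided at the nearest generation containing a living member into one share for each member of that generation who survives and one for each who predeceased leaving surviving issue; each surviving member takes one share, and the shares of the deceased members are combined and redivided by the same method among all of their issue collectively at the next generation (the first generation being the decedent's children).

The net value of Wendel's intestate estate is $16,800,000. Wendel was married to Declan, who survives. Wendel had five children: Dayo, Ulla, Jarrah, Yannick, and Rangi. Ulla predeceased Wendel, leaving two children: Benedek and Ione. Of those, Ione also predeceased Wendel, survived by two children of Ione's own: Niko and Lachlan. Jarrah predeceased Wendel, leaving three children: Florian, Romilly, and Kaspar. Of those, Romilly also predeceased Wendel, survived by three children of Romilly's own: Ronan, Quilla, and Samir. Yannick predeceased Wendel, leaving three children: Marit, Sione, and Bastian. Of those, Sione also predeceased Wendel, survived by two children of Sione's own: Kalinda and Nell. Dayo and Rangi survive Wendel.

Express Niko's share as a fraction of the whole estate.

Declan takes one-half of $16,800,000 = $8,400,000. The remaining $8,400,000 passes to the descendants.
The descendants' portion ($8,400,000) is divided at the children's generation into 5 shares of $1,680,000. Dayo and Rangi each take $1,680,000. The 3 shares of the deceased (Ulla, Jarrah, and Yannick) are combined into a pool of $5,040,000.
That pool ($5,040,000) is divided at the grandchildren's generation into 8 shares of $630,000. Benedek, Florian, Kaspar, Marit, and Bastian each take $630,000. The 3 shares of the deceased (Ione, Romilly, and Sione) are combined into a pool of $1,890,000.
That pool ($1,890,000) is divided at the great-grandchildren's generation equally among Niko, Lachlan, Ronan, Quilla, Samir, Kalinda, and Nell: $270,000 each.

Niko receives 9/560 of the estate.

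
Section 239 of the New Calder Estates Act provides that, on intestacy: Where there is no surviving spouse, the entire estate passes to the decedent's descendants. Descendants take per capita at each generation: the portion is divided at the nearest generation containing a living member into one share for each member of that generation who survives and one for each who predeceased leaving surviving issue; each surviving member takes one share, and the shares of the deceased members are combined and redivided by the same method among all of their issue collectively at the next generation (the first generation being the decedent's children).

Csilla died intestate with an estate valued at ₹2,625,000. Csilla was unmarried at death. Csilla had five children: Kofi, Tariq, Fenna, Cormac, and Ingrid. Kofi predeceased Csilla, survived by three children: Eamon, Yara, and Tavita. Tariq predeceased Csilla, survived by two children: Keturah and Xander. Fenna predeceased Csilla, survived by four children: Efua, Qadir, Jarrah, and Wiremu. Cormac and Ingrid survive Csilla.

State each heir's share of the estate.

Eamon: ₹175,000; Yara: ₹175,000; Tavita: ₹175,000; Keturah: ₹175,000; Xander: ₹175,000; Efua: ₹175,000; Qadir: ₹175,000; Jarrah: ₹175,000; Wiremu: ₹175,000; Cormac: ₹525,000; Ingrid: ₹525,000

The entire ₹2,625,000 passes to the descendants.
That amount (₹2,625,000) is divided at the children's generation into 5 shares of ₹525,000. Cormac and Ingrid each take ₹525,000. The 3 shares of the deceased (Kofi, Tariq, and Fenna) are combined into a pool of ₹1,575,000.
That pool (₹1,575,000) is divided at the grandchildren's generation equally among Eamon, Yara, Tavita, Keturah, Xander, Efua, Qadir, Jarrah, and Wiremu: ₹175,000 each.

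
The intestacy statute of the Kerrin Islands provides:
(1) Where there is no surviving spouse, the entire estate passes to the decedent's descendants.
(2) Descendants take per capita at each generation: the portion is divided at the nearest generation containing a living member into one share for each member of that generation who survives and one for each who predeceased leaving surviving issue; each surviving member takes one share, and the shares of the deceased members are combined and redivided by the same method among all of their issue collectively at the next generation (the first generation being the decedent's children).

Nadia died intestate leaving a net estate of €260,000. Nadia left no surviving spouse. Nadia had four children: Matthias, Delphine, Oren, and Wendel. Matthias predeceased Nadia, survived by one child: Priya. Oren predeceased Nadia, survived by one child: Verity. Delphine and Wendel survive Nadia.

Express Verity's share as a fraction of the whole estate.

Verity receives 1/4 of the estate.

The entire €260,000 passes to the descendants.
That amount (€260,000) is divided at the children's generation into 4 shares of €65,000. Delphine and Wendel each take €65,000. The 2 shares of the deceased (Matthias and Oren) are combined into a pool of €130,000.
That pool (€130,000) is divided at the grandchildren's generation equally among Priya and Verity: €65,000 each.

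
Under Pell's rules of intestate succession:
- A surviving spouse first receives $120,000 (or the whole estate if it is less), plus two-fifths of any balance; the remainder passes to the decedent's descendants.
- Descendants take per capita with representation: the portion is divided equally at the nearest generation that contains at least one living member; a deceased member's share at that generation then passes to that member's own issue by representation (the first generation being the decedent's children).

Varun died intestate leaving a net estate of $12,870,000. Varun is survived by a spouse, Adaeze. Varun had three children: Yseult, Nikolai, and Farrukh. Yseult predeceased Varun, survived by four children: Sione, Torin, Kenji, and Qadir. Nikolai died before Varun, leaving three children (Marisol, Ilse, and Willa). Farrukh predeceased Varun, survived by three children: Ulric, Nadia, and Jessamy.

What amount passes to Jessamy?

Adaeze first takes $120,000, leaving a balance of $12,750,000. Adaeze then takes two-fifths of the balance ($5,100,000), for a total of $5,220,000. The remaining $7,650,000 passes to the descendants.
No child survives, so the initial division is made at the grandchildren's generation.
The descendants' portion ($7,650,000) is divided into 10 shares of $765,000: Sione, Torin, Kenji, Qadir, Marisol, Ilse, Willa, Ulric, Nadia, and Jessamy each take $765,000.

Jessamy receives $765,000.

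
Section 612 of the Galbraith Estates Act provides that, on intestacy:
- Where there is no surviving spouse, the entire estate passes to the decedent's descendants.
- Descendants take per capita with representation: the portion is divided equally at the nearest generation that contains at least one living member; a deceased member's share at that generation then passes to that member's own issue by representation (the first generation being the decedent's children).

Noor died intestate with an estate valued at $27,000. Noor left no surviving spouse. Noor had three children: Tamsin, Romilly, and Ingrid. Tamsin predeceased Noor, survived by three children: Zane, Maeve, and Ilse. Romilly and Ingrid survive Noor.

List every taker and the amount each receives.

The entire $27,000 passes to the descendants.
That amount ($27,000) is divided into 3 shares of $9,000: Romilly and Ingrid each take $9,000; Tamsin's $9,000 share passes to Tamsin's issue.
Tamsin's share ($9,000) is divided into 3 shares of $3,000: Zane, Maeve, and Ilse each take $3,000.

Zane: $3,000; Maeve: $3,000; Ilse: $3,000; Romilly: $9,000; Ingrid: $9,000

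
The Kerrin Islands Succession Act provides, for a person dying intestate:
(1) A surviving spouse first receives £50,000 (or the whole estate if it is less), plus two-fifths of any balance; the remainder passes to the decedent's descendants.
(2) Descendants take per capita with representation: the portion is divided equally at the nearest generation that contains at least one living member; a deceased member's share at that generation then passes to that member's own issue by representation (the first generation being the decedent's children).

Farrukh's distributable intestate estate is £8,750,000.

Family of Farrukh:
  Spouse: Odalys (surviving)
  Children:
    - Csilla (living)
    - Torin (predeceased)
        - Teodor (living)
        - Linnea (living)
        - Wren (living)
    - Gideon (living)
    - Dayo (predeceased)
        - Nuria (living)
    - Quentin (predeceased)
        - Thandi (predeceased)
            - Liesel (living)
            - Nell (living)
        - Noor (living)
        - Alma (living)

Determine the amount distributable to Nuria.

Nuria receives £1,044,000.

Odalys first takes £50,000, leaving a balance of £8,700,000. Odalys then takes two-fifths of the balance (£3,480,000), for a total of £3,530,000. The remaining £5,220,000 passes to the descendants.
The descendants' portion (£5,220,000) is divided into 5 shares of £1,044,000: Csilla and Gideon each take £1,044,000; Torin's £1,044,000 share passes to Torin's issue; Dayo's £1,044,000 share passes to Dayo's issue; Quentin's £1,044,000 share passes to Quentin's issue.
Torin's share (£1,044,000) is divided into 3 shares of £348,000: Teodor, Linnea, and Wren each take £348,000.
Dayo's share (£1,044,000) passes entirely to Nuria.
Quentin's share (£1,044,000) is divided into 3 shares of £348,000: Noor and Alma each take £348,000; Thandi's £348,000 share passes to Thandi's issue.
Thandi's share (£348,000) is divided into 2 shares of £174,000: Liesel and Nell each take £174,000.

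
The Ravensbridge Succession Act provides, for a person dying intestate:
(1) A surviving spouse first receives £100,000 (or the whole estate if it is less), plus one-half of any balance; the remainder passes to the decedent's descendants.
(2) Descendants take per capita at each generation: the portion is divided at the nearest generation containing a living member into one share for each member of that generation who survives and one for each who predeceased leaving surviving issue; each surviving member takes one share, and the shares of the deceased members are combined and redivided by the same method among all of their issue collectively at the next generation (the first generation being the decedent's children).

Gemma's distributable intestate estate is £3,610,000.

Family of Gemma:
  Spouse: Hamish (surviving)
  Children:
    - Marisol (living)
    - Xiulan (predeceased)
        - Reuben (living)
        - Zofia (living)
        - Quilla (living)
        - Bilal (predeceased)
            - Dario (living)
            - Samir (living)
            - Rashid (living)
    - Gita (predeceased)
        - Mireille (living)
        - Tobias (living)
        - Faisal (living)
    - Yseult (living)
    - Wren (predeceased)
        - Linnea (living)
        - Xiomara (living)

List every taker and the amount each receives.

Hamish: £1,855,000; Marisol: £351,000; Reuben: £117,000; Zofia: £117,000; Quilla: £117,000; Dario: £39,000; Samir: £39,000; Rashid: £39,000; Mireille: £117,000; Tobias: £117,000; Faisal: £117,000; Yseult: £351,000; Linnea: £117,000; Xiomara: £117,000

Hamish first takes £100,000, leaving a balance of £3,510,000. Hamish then takes one-half of the balance (£1,755,000), for a total of £1,855,000. The remaining £1,755,000 passes to the descendants.
The descendants' portion (£1,755,000) is divided at the children's generation into 5 shares of £351,000. Marisol and Yseult each take £351,000. The 3 shares of the deceased (Xiulan, Gita, and Wren) are combined into a pool of £1,053,000.
That pool (£1,053,000) is divided at the grandchildren's generation into 9 shares of £117,000. Reuben, Zofia, Quilla, Mireille, Tobias, Faisal, Linnea, and Xiomara each take £117,000. The remaining share for the deceased Bilal (£117,000) is carried to the next generation.
That pool (£117,000) is divided at the great-grandchildren's generation equally among Dario, Samir, and Rashid: £39,000 each.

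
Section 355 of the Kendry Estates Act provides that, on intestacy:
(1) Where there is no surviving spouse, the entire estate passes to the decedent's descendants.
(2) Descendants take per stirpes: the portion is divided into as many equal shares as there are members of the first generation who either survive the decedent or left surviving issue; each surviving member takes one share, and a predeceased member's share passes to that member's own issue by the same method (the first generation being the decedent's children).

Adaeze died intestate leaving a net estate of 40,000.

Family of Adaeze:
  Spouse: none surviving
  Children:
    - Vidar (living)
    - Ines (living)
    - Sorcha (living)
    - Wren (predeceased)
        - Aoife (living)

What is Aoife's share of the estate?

Aoife receives 10,000.

The entire 40,000 passes to the descendants.
That amount (40,000) is divided into 4 shares of 10,000: Vidar, Ines, and Sorcha each take 10,000; Wren's 10,000 share passes to Wren's issue.
Wren's share (10,000) passes entirely to Aoife.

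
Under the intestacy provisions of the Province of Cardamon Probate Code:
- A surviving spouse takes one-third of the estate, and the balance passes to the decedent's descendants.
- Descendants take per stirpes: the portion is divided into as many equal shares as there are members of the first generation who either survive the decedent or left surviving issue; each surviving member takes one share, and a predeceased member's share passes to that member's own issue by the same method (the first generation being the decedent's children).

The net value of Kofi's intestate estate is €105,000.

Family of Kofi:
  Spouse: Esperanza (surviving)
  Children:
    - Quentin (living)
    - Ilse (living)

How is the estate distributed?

Esperanza takes one-third of €105,000 = €35,000. The remaining €70,000 passes to the descendants.
The descendants' portion (€70,000) is divided into 2 shares of €35,000: Quentin and Ilse each take €35,000.

Esperanza: €35,000; Quentin: €35,000; Ilse: €35,000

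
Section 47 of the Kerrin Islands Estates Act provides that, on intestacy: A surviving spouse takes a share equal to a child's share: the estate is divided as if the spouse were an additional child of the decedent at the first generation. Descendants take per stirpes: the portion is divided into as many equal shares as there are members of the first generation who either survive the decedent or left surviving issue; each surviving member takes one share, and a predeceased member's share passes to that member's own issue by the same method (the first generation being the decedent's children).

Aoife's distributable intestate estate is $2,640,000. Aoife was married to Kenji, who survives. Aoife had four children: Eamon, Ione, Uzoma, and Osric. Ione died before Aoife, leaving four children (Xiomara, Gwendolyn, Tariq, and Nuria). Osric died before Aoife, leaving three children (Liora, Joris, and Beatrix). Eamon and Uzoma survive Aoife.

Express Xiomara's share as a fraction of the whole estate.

The spouse counts as an additional share at the children's level, so there are 5 primary shares of $528,000. Kenji takes one such share ($528,000).
The children's combined portion ($2,112,000) is divided into 4 shares of $528,000: Eamon and Uzoma each take $528,000; Ione's $528,000 share passes to Ione's issue; Osric's $528,000 share passes to Osric's issue.
Ione's share ($528,000) is divided into 4 shares of $132,000: Xiomara, Gwendolyn, Tariq, and Nuria each take $132,000.
Osric's share ($528,000) is divided into 3 shares of $176,000: Liora, Joris, and Beatrix each take $176,000.

Xiomara receives 1/20 of the estate.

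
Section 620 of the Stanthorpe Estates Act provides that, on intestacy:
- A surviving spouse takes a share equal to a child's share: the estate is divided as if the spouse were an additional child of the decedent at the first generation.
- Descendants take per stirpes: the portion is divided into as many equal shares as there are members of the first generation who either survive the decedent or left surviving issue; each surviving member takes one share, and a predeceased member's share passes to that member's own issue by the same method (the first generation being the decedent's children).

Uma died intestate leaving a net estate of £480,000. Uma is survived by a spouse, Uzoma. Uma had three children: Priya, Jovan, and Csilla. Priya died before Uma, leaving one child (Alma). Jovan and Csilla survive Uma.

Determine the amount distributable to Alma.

Alma receives £120,000.

The spouse counts as an additional share at the children's level, so there are 4 primary shares of £120,000. Uzoma takes one such share (£120,000).
The children's combined portion (£360,000) is divided into 3 shares of £120,000: Jovan and Csilla each take £120,000; Priya's £120,000 share passes to Priya's issue.
Priya's share (£120,000) passes entirely to Alma.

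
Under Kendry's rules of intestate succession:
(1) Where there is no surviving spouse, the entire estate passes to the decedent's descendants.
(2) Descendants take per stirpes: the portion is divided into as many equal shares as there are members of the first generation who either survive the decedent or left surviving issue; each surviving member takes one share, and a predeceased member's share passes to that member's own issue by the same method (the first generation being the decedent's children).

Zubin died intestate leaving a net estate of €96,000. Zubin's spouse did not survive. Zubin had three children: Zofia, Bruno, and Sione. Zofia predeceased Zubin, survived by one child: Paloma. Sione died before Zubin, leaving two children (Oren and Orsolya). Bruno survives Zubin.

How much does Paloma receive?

Paloma receives €32,000.

The entire €96,000 passes to the descendants.
That amount (€96,000) is divided into 3 shares of €32,000: Bruno takes €32,000; Zofia's €32,000 share passes to Zofia's issue; Sione's €32,000 share passes to Sione's issue.
Zofia's share (€32,000) passes entirely to Paloma.
Sione's share (€32,000) is divided into 2 shares of €16,000: Oren and Orsolya each take €16,000.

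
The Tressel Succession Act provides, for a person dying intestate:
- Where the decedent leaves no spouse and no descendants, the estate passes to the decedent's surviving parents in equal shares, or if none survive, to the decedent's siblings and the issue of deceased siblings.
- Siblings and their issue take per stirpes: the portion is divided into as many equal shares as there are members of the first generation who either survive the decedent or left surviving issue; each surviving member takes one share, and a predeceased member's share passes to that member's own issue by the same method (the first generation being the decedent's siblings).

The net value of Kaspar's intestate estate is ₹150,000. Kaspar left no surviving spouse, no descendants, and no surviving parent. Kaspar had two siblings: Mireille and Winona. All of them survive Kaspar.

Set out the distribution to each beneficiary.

Mireille: ₹75,000; Winona: ₹75,000

The entire ₹150,000 passes to the siblings and their issue.
That amount (₹150,000) is divided into 2 shares of ₹75,000: Mireille and Winona each take ₹75,000.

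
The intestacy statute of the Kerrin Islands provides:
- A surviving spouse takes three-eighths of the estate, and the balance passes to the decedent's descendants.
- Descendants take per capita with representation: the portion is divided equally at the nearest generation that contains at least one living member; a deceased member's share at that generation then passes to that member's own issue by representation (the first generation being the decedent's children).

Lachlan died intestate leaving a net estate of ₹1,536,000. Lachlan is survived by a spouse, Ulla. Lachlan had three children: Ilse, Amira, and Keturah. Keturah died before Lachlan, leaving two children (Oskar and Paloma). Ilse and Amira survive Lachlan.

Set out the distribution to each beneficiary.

Ulla: ₹576,000; Ilse: ₹320,000; Amira: ₹320,000; Oskar: ₹160,000; Paloma: ₹160,000

Ulla takes three-eighths of ₹1,536,000 = ₹576,000. The remaining ₹960,000 passes to the descendants.
The descendants' portion (₹960,000) is divided into 3 shares of ₹320,000: Ilse and Amira each take ₹320,000; Keturah's ₹320,000 share passes to Keturah's issue.
Keturah's share (₹320,000) is divided into 2 shares of ₹160,000: Oskar and Paloma each take ₹160,000.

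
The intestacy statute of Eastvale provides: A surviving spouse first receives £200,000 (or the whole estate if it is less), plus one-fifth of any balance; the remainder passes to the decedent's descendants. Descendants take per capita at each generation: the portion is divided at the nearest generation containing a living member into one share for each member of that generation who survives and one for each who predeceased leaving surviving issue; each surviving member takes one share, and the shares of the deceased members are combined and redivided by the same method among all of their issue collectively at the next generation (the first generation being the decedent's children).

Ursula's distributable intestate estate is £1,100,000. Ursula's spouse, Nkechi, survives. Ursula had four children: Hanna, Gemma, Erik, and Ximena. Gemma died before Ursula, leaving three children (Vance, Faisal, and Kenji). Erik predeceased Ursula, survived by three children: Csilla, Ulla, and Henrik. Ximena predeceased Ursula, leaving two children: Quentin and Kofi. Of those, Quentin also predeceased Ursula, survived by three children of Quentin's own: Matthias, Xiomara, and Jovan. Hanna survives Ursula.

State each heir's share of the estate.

Nkechi first takes £200,000, leaving a balance of £900,000. Nkechi then takes one-fifth of the balance (£180,000), for a total of £380,000. The remaining £720,000 passes to the descendants.
The descendants' portion (£720,000) is divided at the children's generation into 4 shares of £180,000. Hanna takes £180,000. The 3 shares of the deceased (Gemma, Erik, and Ximena) are combined into a pool of £540,000.
That pool (£540,000) is divided at the grandchildren's generation into 8 shares of £67,500. Vance, Faisal, Kenji, Csilla, Ulla, Henrik, and Kofi each take £67,500. The remaining share for the deceased Quentin (£67,500) is carried to the next generation.
That pool (£67,500) is divided at the great-grandchildren's generation equally among Matthias, Xiomara, and Jovan: £22,500 each.

Nkechi: £380,000; Hanna: £180,000; Vance: £67,500; Faisal: £67,500; Kenji: £67,500; Csilla: £67,500; Ulla: £67,500; Henrik: £67,500; Matthias: £22,500; Xiomara: £22,500; Jovan: £22,500; Kofi: £67,500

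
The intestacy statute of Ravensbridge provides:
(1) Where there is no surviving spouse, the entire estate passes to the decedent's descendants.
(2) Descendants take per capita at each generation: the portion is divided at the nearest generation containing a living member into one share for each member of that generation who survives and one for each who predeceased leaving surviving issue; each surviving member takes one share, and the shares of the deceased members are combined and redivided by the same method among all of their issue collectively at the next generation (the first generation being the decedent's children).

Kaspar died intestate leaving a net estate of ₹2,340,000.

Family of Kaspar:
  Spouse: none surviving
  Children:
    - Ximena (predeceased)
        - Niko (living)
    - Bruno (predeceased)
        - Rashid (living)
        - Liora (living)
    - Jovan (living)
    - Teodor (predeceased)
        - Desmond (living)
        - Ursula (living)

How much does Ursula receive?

The entire ₹2,340,000 passes to the descendants.
That amount (₹2,340,000) is divided at the children's generation into 4 shares of ₹585,000. Jovan takes ₹585,000. The 3 shares of the deceased (Ximena, Bruno, and Teodor) are combined into a pool of ₹1,755,000.
That pool (₹1,755,000) is divided at the grandchildren's generation equally among Niko, Rashid, Liora, Desmond, and Ursula: ₹351,000 each.

Ursula receives ₹351,000.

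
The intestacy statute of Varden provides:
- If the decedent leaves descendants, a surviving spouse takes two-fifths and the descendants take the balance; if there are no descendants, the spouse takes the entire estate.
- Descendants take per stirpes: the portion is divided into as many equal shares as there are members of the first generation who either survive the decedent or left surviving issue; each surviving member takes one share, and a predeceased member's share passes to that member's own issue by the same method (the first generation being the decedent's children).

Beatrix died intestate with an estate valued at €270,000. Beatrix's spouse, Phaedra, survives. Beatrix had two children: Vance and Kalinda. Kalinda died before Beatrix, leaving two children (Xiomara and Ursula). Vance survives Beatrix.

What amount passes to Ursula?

Phaedra takes two-fifths of €270,000 = €108,000. The remaining €162,000 passes to the descendants.
The descendants' portion (€162,000) is divided into 2 shares of €81,000: Vance takes €81,000; Kalinda's €81,000 share passes to Kalinda's issue.
Kalinda's share (€81,000) is divided into 2 shares of €40,500: Xiomara and Ursula each take €40,500.

Ursula receives €40,500.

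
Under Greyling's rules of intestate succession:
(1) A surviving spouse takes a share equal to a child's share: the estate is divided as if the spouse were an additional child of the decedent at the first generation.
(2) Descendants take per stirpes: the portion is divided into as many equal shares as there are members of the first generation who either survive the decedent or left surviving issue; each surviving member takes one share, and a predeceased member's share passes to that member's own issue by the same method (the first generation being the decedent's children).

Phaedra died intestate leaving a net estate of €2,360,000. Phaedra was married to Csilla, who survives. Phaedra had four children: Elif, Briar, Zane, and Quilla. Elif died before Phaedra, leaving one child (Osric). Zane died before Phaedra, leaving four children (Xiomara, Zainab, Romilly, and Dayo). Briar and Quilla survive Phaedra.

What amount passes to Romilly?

Romilly receives €118,000.

The spouse counts as an additional share at the children's level, so there are 5 primary shares of €472,000. Csilla takes one such share (€472,000).
The children's combined portion (€1,888,000) is divided into 4 shares of €472,000: Briar and Quilla each take €472,000; Elif's €472,000 share passes to Elif's issue; Zane's €472,000 share passes to Zane's issue.
Elif's share (€472,000) passes entirely to Osric.
Zane's share (€472,000) is divided into 4 shares of €118,000: Xiomara, Zainab, Romilly, and Dayo each take €118,000.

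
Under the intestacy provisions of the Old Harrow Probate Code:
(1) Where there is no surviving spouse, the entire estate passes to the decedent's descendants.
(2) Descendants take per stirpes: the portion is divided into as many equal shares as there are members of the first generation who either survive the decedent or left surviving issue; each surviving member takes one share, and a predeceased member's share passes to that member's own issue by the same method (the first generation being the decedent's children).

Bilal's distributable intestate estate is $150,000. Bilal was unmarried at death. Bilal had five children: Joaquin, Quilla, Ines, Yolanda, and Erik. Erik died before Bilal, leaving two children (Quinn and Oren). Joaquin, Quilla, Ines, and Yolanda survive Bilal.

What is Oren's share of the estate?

Oren receives $15,000.

The entire $150,000 passes to the descendants.
That amount ($150,000) is divided into 5 shares of $30,000: Joaquin, Quilla, Ines, and Yolanda each take $30,000; Erik's $30,000 share passes to Erik's issue.
Erik's share ($30,000) is divided into 2 shares of $15,000: Quinn and Oren each take $15,000.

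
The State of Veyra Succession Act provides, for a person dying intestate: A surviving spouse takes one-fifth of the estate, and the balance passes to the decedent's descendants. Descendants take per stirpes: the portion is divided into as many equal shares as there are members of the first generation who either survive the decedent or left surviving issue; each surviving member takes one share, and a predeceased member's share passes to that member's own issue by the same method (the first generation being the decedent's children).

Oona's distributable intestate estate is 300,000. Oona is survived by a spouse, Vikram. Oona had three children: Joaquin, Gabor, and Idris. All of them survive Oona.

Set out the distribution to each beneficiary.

Vikram takes one-fifth of 300,000 = 60,000. The remaining 240,000 passes to the descendants.
The descendants' portion (240,000) is divided into 3 shares of 80,000: Joaquin, Gabor, and Idris each take 80,000.

Vikram: 60,000; Joaquin: 80,000; Gabor: 80,000; Idris: 80,000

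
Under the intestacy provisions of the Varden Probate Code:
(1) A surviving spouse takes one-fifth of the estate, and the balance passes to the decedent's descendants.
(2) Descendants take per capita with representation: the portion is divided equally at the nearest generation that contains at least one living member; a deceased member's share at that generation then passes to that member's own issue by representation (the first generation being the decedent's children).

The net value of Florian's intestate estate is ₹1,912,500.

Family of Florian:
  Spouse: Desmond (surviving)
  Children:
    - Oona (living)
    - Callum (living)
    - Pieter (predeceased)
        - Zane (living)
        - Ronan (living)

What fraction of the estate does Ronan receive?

Ronan receives 2/15 of the estate.

Desmond takes one-fifth of ₹1,912,500 = ₹382,500. The remaining ₹1,530,000 passes to the descendants.
The descendants' portion (₹1,530,000) is divided into 3 shares of ₹510,000: Oona and Callum each take ₹510,000; Pieter's ₹510,000 share passes to Pieter's issue.
Pieter's share (₹510,000) is divided into 2 shares of ₹255,000: Zane and Ronan each take ₹255,000.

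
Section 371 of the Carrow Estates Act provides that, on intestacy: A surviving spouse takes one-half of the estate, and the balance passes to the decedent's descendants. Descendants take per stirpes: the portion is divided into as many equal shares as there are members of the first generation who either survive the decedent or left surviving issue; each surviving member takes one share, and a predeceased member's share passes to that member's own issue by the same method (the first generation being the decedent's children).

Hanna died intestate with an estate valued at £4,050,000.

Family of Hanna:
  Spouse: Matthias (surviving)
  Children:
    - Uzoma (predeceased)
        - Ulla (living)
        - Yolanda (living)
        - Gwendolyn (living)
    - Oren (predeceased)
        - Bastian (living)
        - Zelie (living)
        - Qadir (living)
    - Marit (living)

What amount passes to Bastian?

Bastian receives £225,000.

Matthias takes one-half of £4,050,000 = £2,025,000. The remaining £2,025,000 passes to the descendants.
The descendants' portion (£2,025,000) is divided into 3 shares of £675,000: Marit takes £675,000; Uzoma's £675,000 share passes to Uzoma's issue; Oren's £675,000 share passes to Oren's issue.
Uzoma's share (£675,000) is divided into 3 shares of £225,000: Ulla, Yolanda, and Gwendolyn each take £225,000.
Oren's share (£675,000) is divided into 3 shares of £225,000: Bastian, Zelie, and Qadir each take £225,000.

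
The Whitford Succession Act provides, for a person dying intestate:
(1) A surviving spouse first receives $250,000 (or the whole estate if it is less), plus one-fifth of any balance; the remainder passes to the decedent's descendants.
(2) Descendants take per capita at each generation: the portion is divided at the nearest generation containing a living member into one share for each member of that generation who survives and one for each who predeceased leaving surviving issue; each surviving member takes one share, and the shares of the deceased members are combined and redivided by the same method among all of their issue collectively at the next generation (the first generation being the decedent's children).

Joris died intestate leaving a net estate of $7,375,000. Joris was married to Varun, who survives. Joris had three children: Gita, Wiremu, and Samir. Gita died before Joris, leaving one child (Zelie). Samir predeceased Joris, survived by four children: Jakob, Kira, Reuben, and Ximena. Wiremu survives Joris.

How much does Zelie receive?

Zelie receives $760,000.

Varun first takes $250,000, leaving a balance of $7,125,000. Varun then takes one-fifth of the balance ($1,425,000), for a total of $1,675,000. The remaining $5,700,000 passes to the descendants.
The descendants' portion ($5,700,000) is divided at the children's generation into 3 shares of $1,900,000. Wiremu takes $1,900,000. The 2 shares of the deceased (Gita and Samir) are combined into a pool of $3,800,000.
That pool ($3,800,000) is divided at the grandchildren's generation equally among Zelie, Jakob, Kira, Reuben, and Ximena: $760,000 each.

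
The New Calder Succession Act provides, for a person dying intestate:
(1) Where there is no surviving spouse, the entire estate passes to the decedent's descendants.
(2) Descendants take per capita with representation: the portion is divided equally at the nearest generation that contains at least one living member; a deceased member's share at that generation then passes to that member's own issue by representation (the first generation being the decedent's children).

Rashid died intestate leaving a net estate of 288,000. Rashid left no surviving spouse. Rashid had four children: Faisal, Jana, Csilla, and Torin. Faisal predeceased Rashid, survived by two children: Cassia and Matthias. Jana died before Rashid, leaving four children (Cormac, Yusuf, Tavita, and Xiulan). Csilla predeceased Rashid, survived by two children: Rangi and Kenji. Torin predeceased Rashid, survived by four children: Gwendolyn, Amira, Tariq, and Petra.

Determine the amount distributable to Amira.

Amira receives 24,000.

The entire 288,000 passes to the descendants.
No child survives, so the initial division is made at the grandchildren's generation.
That amount (288,000) is divided into 12 shares of 24,000: Cassia, Matthias, Cormac, Yusuf, Tavita, Xiulan, Rangi, Kenji, Gwendolyn, Amira, Tariq, and Petra each take 24,000.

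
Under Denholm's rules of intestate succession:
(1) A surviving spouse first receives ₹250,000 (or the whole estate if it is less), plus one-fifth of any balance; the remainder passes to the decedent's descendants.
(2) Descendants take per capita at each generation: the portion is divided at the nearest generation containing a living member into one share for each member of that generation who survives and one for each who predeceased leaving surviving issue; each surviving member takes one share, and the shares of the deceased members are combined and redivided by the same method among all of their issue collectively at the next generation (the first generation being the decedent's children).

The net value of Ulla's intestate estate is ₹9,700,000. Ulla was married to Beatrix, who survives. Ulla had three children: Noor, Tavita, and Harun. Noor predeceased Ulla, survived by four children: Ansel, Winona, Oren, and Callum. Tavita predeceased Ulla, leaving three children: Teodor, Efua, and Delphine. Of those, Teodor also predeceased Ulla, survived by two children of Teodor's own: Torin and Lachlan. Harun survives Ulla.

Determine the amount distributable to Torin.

Beatrix first takes ₹250,000, leaving a balance of ₹9,450,000. Beatrix then takes one-fifth of the balance (₹1,890,000), for a total of ₹2,140,000. The remaining ₹7,560,000 passes to the descendants.
The descendants' portion (₹7,560,000) is divided at the children's generation into 3 shares of ₹2,520,000. Harun takes ₹2,520,000. The 2 shares of the deceased (Noor and Tavita) are combined into a pool of ₹5,040,000.
That pool (₹5,040,000) is divided at the grandchildren's generation into 7 shares of ₹720,000. Ansel, Winona, Oren, Callum, Efua, and Delphine each take ₹720,000. The remaining share for the deceased Teodor (₹720,000) is carried to the next generation.
That pool (₹720,000) is divided at the great-grandchildren's generation equally among Torin and Lachlan: ₹360,000 each.

Torin receives ₹360,000.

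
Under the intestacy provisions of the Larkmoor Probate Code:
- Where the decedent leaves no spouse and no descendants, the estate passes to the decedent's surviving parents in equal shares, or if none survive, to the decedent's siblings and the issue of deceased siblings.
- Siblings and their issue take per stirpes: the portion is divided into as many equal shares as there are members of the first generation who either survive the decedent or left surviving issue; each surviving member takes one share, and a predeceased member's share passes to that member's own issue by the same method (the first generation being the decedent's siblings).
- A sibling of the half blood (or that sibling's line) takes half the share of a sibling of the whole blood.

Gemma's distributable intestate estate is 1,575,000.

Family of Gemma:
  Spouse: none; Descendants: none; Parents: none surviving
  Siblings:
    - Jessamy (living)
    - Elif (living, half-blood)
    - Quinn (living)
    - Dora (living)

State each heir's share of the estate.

The entire 1,575,000 passes to the siblings and their issue.
Counting each half-blood sibling's line as half a unit, there are 7/2 units in 1,575,000, so one unit is 450,000. Whole-blood lines (Jessamy, Quinn, and Dora) take 450,000 each; half-blood lines (Elif) take 225,000 each.

Jessamy: 450,000; Elif: 225,000; Quinn: 450,000; Dora: 450,000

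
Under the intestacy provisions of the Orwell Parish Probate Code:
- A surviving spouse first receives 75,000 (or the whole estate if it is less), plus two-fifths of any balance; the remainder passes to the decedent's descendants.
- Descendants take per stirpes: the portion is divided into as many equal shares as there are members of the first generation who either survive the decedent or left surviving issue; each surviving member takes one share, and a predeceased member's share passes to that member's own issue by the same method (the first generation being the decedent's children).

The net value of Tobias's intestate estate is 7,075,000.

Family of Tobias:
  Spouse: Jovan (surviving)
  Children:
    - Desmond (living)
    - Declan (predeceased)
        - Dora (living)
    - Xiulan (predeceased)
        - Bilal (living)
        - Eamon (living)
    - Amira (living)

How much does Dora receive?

Jovan first takes 75,000, leaving a balance of 7,000,000. Jovan then takes two-fifths of the balance (2,800,000), for a total of 2,875,000. The remaining 4,200,000 passes to the descendants.
The descendants' portion (4,200,000) is divided into 4 shares of 1,050,000: Desmond and Amira each take 1,050,000; Declan's 1,050,000 share passes to Declan's issue; Xiulan's 1,050,000 share passes to Xiulan's issue.
Declan's share (1,050,000) passes entirely to Dora.
Xiulan's share (1,050,000) is divided into 2 shares of 525,000: Bilal and Eamon each take 525,000.

Dora receives 1,050,000.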